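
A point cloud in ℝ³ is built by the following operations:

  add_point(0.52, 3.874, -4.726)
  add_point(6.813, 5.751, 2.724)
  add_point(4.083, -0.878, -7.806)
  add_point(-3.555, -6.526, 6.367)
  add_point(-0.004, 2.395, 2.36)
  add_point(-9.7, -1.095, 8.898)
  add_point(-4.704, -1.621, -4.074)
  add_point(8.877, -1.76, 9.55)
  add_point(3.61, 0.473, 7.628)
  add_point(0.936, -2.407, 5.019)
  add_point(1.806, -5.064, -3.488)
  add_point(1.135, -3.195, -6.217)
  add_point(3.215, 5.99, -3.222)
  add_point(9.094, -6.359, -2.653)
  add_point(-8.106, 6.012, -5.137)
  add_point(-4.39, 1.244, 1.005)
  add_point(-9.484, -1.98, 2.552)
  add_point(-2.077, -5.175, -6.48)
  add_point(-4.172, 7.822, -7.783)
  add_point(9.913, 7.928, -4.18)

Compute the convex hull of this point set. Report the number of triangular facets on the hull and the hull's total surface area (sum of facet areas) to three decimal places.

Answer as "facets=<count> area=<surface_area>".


facets=20 area=1041.899

Points on the hull: [1, 2, 3, 5, 7, 8, 13, 14, 16, 17, 18, 19] (12 of 20).

Per-facet area ½‖(b−a)×(c−a)‖:
  f1: (p18, p2, p19) → 65.4171
  f2: (p1, p7, p19) → 29.1298
  f3: (p1, p18, p19) → 56.4511
  f4: (p3, p7, p5) → 54.7770
  f5: (p8, p7, p5) → 24.9194
  f6: (p8, p1, p5) → 44.7259
  f7: (p8, p1, p7) → 23.6925
  f8: (p14, p1, p5) → 125.8013
  f9: (p14, p1, p18) → 38.4878
  f10: (p13, p3, p7) → 84.4210
  f11: (p13, p7, p19) → 90.8770
  f12: (p13, p2, p19) → 50.4654
  f13: (p17, p13, p2) → 34.4688
  f14: (p17, p13, p3) → 75.2267
  f15: (p17, p18, p2) → 45.2340
  f16: (p17, p14, p18) → 32.2347
  f17: (p16, p14, p5) → 29.0157
  f18: (p16, p17, p14) → 62.0207
  f19: (p16, p3, p5) → 25.1745
  f20: (p16, p17, p3) → 49.3583
Σ area = 1041.899

Euler characteristic 12−30+20 = 2 ✓


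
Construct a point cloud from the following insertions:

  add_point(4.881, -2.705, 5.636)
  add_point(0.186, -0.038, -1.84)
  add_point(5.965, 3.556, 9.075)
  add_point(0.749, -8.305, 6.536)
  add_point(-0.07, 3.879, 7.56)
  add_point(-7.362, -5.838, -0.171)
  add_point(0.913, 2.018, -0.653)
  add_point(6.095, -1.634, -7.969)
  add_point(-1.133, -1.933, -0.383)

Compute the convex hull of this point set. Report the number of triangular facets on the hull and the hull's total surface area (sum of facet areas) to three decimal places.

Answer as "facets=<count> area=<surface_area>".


Points on the hull: [0, 1, 2, 3, 4, 5, 6, 7] (8 of 9).

Triangle areas on the boundary:
  f1: (p3, p7, p5) → 83.9243
  f2: (p3, p4, p5) → 64.5339
  f3: (p2, p3, p4) → 38.0000
  f4: (p6, p4, p5) → 48.3966
  f5: (p6, p2, p7) → 47.2254
  f6: (p6, p2, p4) → 26.2471
  f7: (p0, p3, p7) → 46.6446
  f8: (p0, p2, p7) → 45.5422
  f9: (p0, p2, p3) → 17.6233
  f10: (p1, p7, p5) → 35.1088
  f11: (p1, p6, p5) → 9.1876
  f12: (p1, p6, p7) → 10.2874
Σ area = 472.721

Check V−E+F: 8 − 18 + 12 = 2.

facets=12 area=472.721


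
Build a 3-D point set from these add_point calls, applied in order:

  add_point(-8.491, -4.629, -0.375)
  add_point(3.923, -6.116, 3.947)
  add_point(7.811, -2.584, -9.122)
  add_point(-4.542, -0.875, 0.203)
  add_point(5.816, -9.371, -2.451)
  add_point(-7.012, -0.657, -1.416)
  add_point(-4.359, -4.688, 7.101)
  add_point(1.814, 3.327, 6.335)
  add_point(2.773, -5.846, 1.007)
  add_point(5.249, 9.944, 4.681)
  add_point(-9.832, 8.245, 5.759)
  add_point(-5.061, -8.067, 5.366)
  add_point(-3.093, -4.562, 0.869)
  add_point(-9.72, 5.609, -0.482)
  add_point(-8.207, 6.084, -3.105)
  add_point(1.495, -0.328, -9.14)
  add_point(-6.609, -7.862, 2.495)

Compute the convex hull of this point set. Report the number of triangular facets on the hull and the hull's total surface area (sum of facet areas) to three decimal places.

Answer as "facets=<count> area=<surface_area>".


facets=22 area=968.745

Extreme-point indices: [0, 1, 2, 4, 6, 7, 9, 10, 11, 13, 14, 15, 16] — 13 of 17 on the boundary.

Facet areas (half cross-product norm):
  f1: (p14, p9, p10) → 68.8415
  f2: (p7, p9, p10) → 48.2115
  f3: (p7, p6, p10) → 62.1660
  f4: (p11, p6, p10) → 19.7545
  f5: (p15, p9, p2) → 59.1014
  f6: (p15, p14, p9) → 100.7319
  f7: (p15, p14, p0) → 68.0963
  f8: (p13, p0, p10) → 32.3347
  f9: (p13, p14, p10) → 7.0289
  f10: (p13, p14, p0) → 15.7183
  f11: (p16, p0, p10) → 31.0508
  f12: (p16, p11, p10) → 27.3615
  f13: (p1, p7, p6) → 40.3799
  f14: (p1, p11, p6) → 17.1914
  f15: (p1, p7, p9) → 28.1143
  f16: (p4, p16, p11) → 21.8288
  f17: (p4, p1, p11) → 33.0892
  f18: (p4, p16, p0) → 30.9379
  f19: (p4, p9, p2) → 91.2753
  f20: (p4, p1, p9) → 53.3279
  f21: (p4, p15, p2) → 32.5761
  f22: (p4, p15, p0) → 79.6271
Σ area = 968.745

Euler characteristic 13−33+22 = 2 ✓


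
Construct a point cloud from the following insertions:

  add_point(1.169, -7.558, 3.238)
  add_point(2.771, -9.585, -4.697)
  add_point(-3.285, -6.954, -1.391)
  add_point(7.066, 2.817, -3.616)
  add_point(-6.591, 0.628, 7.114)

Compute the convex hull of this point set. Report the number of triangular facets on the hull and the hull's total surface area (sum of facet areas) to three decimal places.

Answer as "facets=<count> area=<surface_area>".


Points on the hull: [0, 1, 2, 3, 4] (5 of 5).

Area of each hull facet:
  f1: (p0, p3, p4) → 81.8269
  f2: (p0, p1, p3) → 53.2847
  f3: (p2, p3, p4) → 84.8186
  f4: (p2, p1, p3) → 48.3540
  f5: (p2, p0, p4) → 36.9356
  f6: (p2, p0, p1) → 22.8811
Σ area = 328.101

Euler: V−E+F = 5−9+6 = 2.

facets=6 area=328.101


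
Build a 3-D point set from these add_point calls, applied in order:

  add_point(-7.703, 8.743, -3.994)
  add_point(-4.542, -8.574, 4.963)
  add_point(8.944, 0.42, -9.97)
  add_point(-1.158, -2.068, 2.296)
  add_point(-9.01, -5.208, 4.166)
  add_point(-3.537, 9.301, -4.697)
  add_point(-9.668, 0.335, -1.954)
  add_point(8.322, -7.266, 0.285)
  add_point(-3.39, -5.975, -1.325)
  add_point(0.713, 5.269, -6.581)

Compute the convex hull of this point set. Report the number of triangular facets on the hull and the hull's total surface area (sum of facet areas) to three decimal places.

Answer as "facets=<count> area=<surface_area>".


facets=14 area=693.728

Extreme-point indices: [0, 1, 2, 3, 4, 5, 6, 7, 8] — 9 of 10 on the boundary.

Per-facet area ½‖(b−a)×(c−a)‖:
  f1: (p7, p5, p2) → 103.8813
  f2: (p0, p2, p6) → 85.8044
  f3: (p0, p5, p2) → 23.4049
  f4: (p8, p2, p6) → 71.2725
  f5: (p8, p7, p2) → 75.6909
  f6: (p8, p7, p1) → 41.0335
  f7: (p3, p7, p5) → 66.4486
  f8: (p3, p7, p1) → 42.8684
  f9: (p3, p0, p5) → 28.8812
  f10: (p4, p3, p1) → 21.5921
  f11: (p4, p3, p0) → 61.0649
  f12: (p4, p0, p6) → 22.6960
  f13: (p4, p8, p6) → 30.0748
  f14: (p4, p8, p1) → 19.0149
Σ area = 693.728

Check V−E+F: 9 − 21 + 14 = 2.


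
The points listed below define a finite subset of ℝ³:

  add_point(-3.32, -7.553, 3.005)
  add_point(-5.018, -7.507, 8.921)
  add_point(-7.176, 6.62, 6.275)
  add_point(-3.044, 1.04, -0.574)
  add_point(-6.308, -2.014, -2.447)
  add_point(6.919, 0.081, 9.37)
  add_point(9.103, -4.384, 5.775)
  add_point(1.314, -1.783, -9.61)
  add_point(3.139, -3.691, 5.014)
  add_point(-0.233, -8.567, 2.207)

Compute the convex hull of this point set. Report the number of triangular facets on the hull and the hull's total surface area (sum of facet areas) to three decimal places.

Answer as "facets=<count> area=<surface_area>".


facets=12 area=677.520

Hull vertices (8/10): indices [0, 1, 2, 4, 5, 6, 7, 9].

Triangle areas on the boundary:
  f1: (p7, p9, p6) → 74.2890
  f2: (p1, p9, p6) → 44.2893
  f3: (p5, p1, p2) → 94.6886
  f4: (p5, p1, p6) → 43.1492
  f5: (p5, p7, p2) → 144.4091
  f6: (p5, p7, p6) → 51.7988
  f7: (p4, p7, p2) → 54.9244
  f8: (p4, p1, p2) → 73.8588
  f9: (p0, p1, p9) → 8.9988
  f10: (p0, p4, p1) → 21.8039
  f11: (p0, p7, p9) → 22.6470
  f12: (p0, p4, p7) → 42.6635
Σ area = 677.520

Euler characteristic 8−18+12 = 2 ✓


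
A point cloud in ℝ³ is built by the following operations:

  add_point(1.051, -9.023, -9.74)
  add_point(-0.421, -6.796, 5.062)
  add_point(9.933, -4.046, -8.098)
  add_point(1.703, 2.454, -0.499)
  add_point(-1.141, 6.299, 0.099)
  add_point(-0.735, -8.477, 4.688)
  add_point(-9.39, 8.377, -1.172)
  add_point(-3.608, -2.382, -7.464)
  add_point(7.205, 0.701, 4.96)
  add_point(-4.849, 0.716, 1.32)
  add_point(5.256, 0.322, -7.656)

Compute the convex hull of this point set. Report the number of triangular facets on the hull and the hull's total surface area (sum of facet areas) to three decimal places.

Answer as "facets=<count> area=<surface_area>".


facets=14 area=723.595

9 of the 11 inputs are extreme points: [0, 1, 2, 4, 5, 6, 7, 8, 10].

Triangle areas on the boundary:
  f1: (p8, p1, p6) → 97.2890
  f2: (p10, p0, p2) → 31.6725
  f3: (p10, p8, p2) → 40.9515
  f4: (p5, p1, p6) → 12.8119
  f5: (p5, p0, p2) → 74.8327
  f6: (p5, p8, p2) → 84.9916
  f7: (p5, p8, p1) → 5.6279
  f8: (p7, p10, p6) → 62.5969
  f9: (p7, p10, p0) → 37.1954
  f10: (p7, p5, p6) → 95.4138
  f11: (p7, p5, p0) → 57.0516
  f12: (p4, p8, p6) → 20.6765
  f13: (p4, p10, p6) → 42.0050
  f14: (p4, p10, p8) → 60.4789
Σ area = 723.595

Check V−E+F: 9 − 21 + 14 = 2.


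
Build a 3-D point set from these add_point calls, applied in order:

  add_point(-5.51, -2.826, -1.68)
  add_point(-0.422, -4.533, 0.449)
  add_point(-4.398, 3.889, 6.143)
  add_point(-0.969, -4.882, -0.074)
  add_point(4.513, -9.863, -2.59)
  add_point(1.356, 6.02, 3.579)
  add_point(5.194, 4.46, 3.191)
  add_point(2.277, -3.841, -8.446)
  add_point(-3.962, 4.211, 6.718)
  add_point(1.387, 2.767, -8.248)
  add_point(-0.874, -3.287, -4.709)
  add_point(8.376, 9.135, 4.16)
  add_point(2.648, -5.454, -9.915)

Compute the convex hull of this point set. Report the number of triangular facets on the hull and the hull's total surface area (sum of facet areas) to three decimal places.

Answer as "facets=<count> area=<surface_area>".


Points on the hull: [0, 1, 2, 3, 4, 5, 8, 9, 11, 12] (10 of 13).

Per-facet area ½‖(b−a)×(c−a)‖:
  f1: (p12, p4, p0) → 49.2297
  f2: (p12, p4, p11) → 88.7883
  f3: (p8, p4, p11) → 124.2607
  f4: (p9, p12, p0) → 44.9558
  f5: (p9, p12, p11) → 57.8487
  f6: (p3, p4, p0) → 13.3370
  f7: (p5, p8, p11) → 13.8158
  f8: (p5, p9, p11) → 46.4858
  f9: (p1, p8, p4) → 16.1531
  f10: (p1, p3, p4) → 3.2595
  f11: (p1, p3, p8) → 4.1772
  f12: (p2, p5, p8) → 2.4826
  f13: (p2, p5, p9) → 39.0460
  f14: (p2, p9, p0) → 57.1822
  f15: (p2, p3, p0) → 27.0862
  f16: (p2, p3, p8) → 3.7237
Σ area = 591.832

Euler characteristic 10−24+16 = 2 ✓

facets=16 area=591.832


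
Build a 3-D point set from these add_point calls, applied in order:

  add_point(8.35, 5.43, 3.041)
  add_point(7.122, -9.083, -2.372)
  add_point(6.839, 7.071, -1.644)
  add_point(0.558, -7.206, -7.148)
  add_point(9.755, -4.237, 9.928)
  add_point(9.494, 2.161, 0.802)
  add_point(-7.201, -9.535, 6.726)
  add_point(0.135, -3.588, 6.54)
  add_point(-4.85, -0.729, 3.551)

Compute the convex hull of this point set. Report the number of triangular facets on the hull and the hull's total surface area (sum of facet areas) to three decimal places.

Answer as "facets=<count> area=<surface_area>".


Hull vertices (9/9): indices [0, 1, 2, 3, 4, 5, 6, 7, 8].

Facet areas (half cross-product norm):
  f1: (p1, p4, p6) → 108.5933
  f2: (p1, p3, p6) → 66.2003
  f3: (p1, p3, p2) → 65.8287
  f4: (p8, p3, p6) → 65.5521
  f5: (p8, p3, p2) → 96.1943
  f6: (p5, p1, p4) → 62.9895
  f7: (p5, p1, p2) → 29.9399
  f8: (p7, p4, p6) → 35.1832
  f9: (p7, p8, p6) → 29.0775
  f10: (p7, p8, p4) → 14.0511
  f11: (p0, p8, p4) → 84.2119
  f12: (p0, p8, p2) → 37.6309
  f13: (p0, p5, p4) → 22.9852
  f14: (p0, p5, p2) → 10.5642
Σ area = 729.002

Euler: V−E+F = 9−21+14 = 2.

facets=14 area=729.002


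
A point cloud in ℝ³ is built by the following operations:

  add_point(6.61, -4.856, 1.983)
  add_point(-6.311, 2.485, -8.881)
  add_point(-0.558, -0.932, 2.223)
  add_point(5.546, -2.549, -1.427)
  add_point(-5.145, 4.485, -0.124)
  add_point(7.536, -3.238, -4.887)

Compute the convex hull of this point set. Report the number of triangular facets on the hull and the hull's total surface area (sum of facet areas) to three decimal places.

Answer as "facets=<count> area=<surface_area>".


facets=8 area=268.609

Hull vertices (6/6): indices [0, 1, 2, 3, 4, 5].

Per-facet area ½‖(b−a)×(c−a)‖:
  f1: (p4, p5, p1) → 67.3666
  f2: (p0, p5, p1) → 53.8836
  f3: (p2, p4, p1) → 33.0102
  f4: (p2, p0, p1) → 46.1822
  f5: (p2, p0, p4) → 14.7106
  f6: (p3, p4, p5) → 21.0750
  f7: (p3, p0, p5) → 7.6025
  f8: (p3, p0, p4) → 24.7779
Σ area = 268.609

Euler characteristic 6−12+8 = 2 ✓


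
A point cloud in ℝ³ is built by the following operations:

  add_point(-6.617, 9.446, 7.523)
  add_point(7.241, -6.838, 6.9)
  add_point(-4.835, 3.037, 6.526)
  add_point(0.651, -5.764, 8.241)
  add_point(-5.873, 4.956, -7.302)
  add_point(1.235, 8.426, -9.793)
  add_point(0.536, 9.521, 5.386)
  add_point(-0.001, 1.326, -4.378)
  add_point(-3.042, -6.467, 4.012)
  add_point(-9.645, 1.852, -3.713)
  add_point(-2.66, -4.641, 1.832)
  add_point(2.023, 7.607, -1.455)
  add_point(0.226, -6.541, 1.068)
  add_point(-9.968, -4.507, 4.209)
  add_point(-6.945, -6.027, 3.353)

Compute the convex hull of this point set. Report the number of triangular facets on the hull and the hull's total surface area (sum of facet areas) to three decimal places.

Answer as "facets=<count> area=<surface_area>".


Hull vertices (12/15): indices [0, 1, 3, 4, 5, 6, 8, 9, 11, 12, 13, 14].

Per-facet area ½‖(b−a)×(c−a)‖:
  f1: (p12, p5, p1) → 78.8816
  f2: (p0, p6, p1) → 62.5656
  f3: (p0, p5, p6) → 53.7139
  f4: (p11, p6, p1) → 62.5078
  f5: (p11, p5, p1) → 59.8306
  f6: (p11, p5, p6) → 13.9772
  f7: (p3, p0, p13) → 82.6748
  f8: (p3, p0, p1) → 47.9600
  f9: (p3, p14, p13) → 12.8159
  f10: (p8, p12, p1) → 19.8676
  f11: (p8, p14, p12) → 6.8791
  f12: (p8, p3, p1) → 17.0598
  f13: (p8, p3, p14) → 7.4584
  f14: (p4, p12, p5) → 63.5677
  f15: (p4, p0, p5) → 62.9070
  f16: (p9, p14, p12) → 41.0373
  f17: (p9, p4, p12) → 41.7512
  f18: (p9, p14, p13) → 17.7110
  f19: (p9, p0, p13) → 67.7607
  f20: (p9, p4, p0) → 42.0305
Σ area = 862.958

Euler: V−E+F = 12−30+20 = 2.

facets=20 area=862.958


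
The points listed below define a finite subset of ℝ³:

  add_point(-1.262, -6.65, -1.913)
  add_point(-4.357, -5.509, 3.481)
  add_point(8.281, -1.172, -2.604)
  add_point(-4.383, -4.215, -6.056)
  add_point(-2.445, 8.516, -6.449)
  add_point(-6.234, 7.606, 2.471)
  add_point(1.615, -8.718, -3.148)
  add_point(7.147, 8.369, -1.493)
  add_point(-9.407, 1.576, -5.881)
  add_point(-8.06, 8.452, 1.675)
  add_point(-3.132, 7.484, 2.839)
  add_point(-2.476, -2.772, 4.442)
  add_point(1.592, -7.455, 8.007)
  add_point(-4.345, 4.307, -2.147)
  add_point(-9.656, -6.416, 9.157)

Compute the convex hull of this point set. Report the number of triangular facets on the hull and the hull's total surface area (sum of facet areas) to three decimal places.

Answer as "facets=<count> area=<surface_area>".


Points on the hull: [2, 3, 4, 5, 6, 7, 8, 9, 10, 12, 14] (11 of 15).

Facet areas (half cross-product norm):
  f1: (p7, p4, p2) → 52.1086
  f2: (p3, p8, p4) → 37.6680
  f3: (p3, p4, p2) → 81.0877
  f4: (p3, p6, p2) → 40.3786
  f5: (p3, p6, p14) → 64.3845
  f6: (p3, p8, p14) → 61.7672
  f7: (p12, p7, p2) → 64.7416
  f8: (p12, p6, p14) → 63.3253
  f9: (p12, p6, p2) → 56.0699
  f10: (p9, p7, p4) → 52.8834
  f11: (p9, p8, p14) → 82.7629
  f12: (p9, p8, p4) → 43.3215
  f13: (p10, p12, p7) → 92.0781
  f14: (p10, p9, p7) → 18.1973
  f15: (p10, p12, p14) → 88.2590
  f16: (p5, p9, p14) → 16.3209
  f17: (p5, p10, p14) → 24.6539
  f18: (p5, p10, p9) → 1.5036
Σ area = 941.512

Check V−E+F: 11 − 27 + 18 = 2.

facets=18 area=941.512


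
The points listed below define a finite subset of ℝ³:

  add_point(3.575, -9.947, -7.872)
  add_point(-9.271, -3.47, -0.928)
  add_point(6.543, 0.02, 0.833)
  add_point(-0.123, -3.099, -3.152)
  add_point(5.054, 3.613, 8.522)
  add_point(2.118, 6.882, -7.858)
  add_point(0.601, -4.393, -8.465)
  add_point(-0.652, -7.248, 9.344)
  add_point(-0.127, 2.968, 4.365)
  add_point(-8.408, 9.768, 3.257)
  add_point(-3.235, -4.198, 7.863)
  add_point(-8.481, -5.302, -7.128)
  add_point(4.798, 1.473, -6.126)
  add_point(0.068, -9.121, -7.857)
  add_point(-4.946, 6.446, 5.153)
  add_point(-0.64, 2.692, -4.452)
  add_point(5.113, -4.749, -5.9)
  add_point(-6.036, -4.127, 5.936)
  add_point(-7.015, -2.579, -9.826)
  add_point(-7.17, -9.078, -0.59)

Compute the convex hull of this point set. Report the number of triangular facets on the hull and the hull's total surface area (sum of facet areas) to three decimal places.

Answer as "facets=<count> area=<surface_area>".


facets=30 area=1061.217

Points on the hull: [0, 1, 2, 4, 5, 6, 7, 9, 10, 11, 12, 13, 14, 16, 17, 18, 19] (17 of 20).

Triangle areas on the boundary:
  f1: (p17, p9, p1) → 51.7316
  f2: (p17, p19, p1) → 21.9275
  f3: (p17, p19, p7) → 28.6205
  f4: (p4, p7, p2) → 51.5750
  f5: (p4, p5, p2) → 48.1977
  f6: (p4, p5, p9) → 111.4767
  f7: (p0, p7, p2) → 89.6829
  f8: (p0, p19, p7) → 78.1707
  f9: (p10, p17, p9) → 23.5429
  f10: (p10, p17, p7) → 5.0963
  f11: (p14, p4, p9) → 12.6020
  f12: (p14, p4, p7) → 66.1359
  f13: (p14, p10, p9) → 16.8369
  f14: (p14, p10, p7) → 11.9618
  f15: (p12, p5, p2) → 19.4211
  f16: (p12, p0, p5) → 23.6958
  f17: (p18, p5, p9) → 100.8686
  f18: (p16, p0, p2) → 13.3400
  f19: (p16, p12, p2) → 22.1238
  f20: (p16, p12, p0) → 8.7525
  f21: (p6, p0, p5) → 21.5777
  f22: (p6, p18, p5) → 45.0858
  f23: (p6, p18, p0) → 18.7363
  f24: (p11, p9, p1) → 37.9359
  f25: (p11, p18, p9) → 36.9780
  f26: (p11, p19, p1) → 18.9038
  f27: (p13, p18, p0) → 9.2774
  f28: (p13, p11, p18) → 19.1623
  f29: (p13, p0, p19) → 13.3601
  f30: (p13, p11, p19) → 34.4390
Σ area = 1061.217

Check V−E+F: 17 − 45 + 30 = 2.


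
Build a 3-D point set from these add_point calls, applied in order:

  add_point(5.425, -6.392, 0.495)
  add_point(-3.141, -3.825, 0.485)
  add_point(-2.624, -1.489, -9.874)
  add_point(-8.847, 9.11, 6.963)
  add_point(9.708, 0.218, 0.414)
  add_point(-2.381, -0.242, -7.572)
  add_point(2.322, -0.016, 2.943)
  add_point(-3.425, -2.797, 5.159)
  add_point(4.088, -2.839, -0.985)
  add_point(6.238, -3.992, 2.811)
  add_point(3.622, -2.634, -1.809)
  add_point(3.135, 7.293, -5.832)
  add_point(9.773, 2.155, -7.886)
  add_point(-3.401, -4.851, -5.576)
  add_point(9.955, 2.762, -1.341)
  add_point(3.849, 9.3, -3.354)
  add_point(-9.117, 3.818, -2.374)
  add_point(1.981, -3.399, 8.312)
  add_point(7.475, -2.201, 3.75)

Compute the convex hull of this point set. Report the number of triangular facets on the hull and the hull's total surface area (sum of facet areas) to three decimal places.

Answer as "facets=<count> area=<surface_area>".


facets=26 area=890.953

Hull vertices (15/19): indices [0, 1, 2, 3, 4, 7, 9, 11, 12, 13, 14, 15, 16, 17, 18].

Area of each hull facet:
  f1: (p15, p3, p16) → 74.8423
  f2: (p15, p3, p14) → 69.6850
  f3: (p13, p2, p16) → 29.4424
  f4: (p13, p2, p0) → 27.2131
  f5: (p17, p3, p14) → 115.8016
  f6: (p12, p15, p14) → 29.7030
  f7: (p12, p2, p0) → 75.9039
  f8: (p18, p17, p14) → 16.8920
  f9: (p7, p17, p0) → 28.3747
  f10: (p7, p13, p16) → 53.3114
  f11: (p7, p3, p16) → 59.0742
  f12: (p7, p17, p3) → 38.5579
  f13: (p11, p12, p2) → 48.0254
  f14: (p11, p12, p15) → 13.0746
  f15: (p11, p2, p16) → 60.1357
  f16: (p11, p15, p16) → 21.2627
  f17: (p9, p17, p0) → 10.7213
  f18: (p9, p18, p0) → 1.6041
  f19: (p9, p18, p17) → 8.2605
  f20: (p4, p12, p0) → 32.8557
  f21: (p4, p18, p0) → 13.1910
  f22: (p4, p12, p14) → 8.9120
  f23: (p4, p18, p14) → 3.6540
  f24: (p1, p13, p0) → 27.5094
  f25: (p1, p7, p0) → 21.2877
  f26: (p1, p7, p13) → 1.6580
Σ area = 890.953

Euler: V−E+F = 15−39+26 = 2.


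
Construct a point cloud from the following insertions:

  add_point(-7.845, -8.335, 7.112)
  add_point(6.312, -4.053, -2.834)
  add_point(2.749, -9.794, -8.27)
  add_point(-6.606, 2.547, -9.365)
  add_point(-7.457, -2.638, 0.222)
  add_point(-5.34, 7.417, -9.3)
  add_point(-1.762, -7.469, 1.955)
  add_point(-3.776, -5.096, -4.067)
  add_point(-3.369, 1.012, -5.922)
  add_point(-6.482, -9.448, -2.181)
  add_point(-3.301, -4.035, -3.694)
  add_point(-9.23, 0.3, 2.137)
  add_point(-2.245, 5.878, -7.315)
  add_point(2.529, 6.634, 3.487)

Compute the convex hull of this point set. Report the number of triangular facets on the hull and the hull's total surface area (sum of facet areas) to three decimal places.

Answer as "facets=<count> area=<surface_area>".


facets=16 area=795.285

Extreme-point indices: [0, 1, 2, 3, 5, 6, 9, 11, 12, 13] — 10 of 14 on the boundary.

Facet areas (half cross-product norm):
  f1: (p13, p0, p11) → 65.6492
  f2: (p13, p0, p1) → 110.1462
  f3: (p13, p5, p11) → 86.2353
  f4: (p9, p0, p11) → 44.2984
  f5: (p9, p2, p0) → 39.0916
  f6: (p6, p0, p1) → 11.4882
  f7: (p6, p2, p1) → 41.8495
  f8: (p6, p2, p0) → 23.8551
  f9: (p12, p2, p1) → 60.0603
  f10: (p12, p5, p2) → 26.8941
  f11: (p12, p13, p1) → 71.0562
  f12: (p12, p13, p5) → 15.7816
  f13: (p3, p5, p2) → 30.7471
  f14: (p3, p9, p2) → 74.9215
  f15: (p3, p5, p11) → 29.4523
  f16: (p3, p9, p11) → 63.7584
Σ area = 795.285

Euler: V−E+F = 10−24+16 = 2.


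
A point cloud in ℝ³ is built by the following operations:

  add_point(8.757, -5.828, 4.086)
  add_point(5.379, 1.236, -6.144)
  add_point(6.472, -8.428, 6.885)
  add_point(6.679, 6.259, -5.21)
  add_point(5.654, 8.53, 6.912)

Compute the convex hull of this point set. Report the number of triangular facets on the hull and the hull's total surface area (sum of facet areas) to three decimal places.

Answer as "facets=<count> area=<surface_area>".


facets=6 area=311.819

Extreme-point indices: [0, 1, 2, 3, 4] — 5 of 5 on the boundary.

Triangle areas on the boundary:
  f1: (p2, p0, p1) → 20.8905
  f2: (p2, p4, p1) → 110.8598
  f3: (p2, p4, p0) → 31.3665
  f4: (p3, p0, p1) → 32.2056
  f5: (p3, p4, p1) → 30.8168
  f6: (p3, p4, p0) → 85.6795
Σ area = 311.819

Check V−E+F: 5 − 9 + 6 = 2.


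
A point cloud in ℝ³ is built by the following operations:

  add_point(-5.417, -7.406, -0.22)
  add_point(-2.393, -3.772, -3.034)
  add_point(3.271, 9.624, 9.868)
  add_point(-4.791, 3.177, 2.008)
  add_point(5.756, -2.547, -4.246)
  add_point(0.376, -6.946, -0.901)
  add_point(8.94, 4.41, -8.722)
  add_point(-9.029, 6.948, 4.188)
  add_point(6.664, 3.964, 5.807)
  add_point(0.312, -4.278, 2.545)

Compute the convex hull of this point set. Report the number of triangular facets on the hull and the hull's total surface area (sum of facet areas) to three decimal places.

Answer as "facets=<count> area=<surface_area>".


facets=14 area=706.729

9 of the 10 inputs are extreme points: [0, 1, 2, 4, 5, 6, 7, 8, 9].

Triangle areas on the boundary:
  f1: (p2, p6, p7) → 136.6935
  f2: (p2, p0, p7) → 106.2145
  f3: (p8, p2, p6) → 47.1041
  f4: (p1, p6, p7) → 108.6983
  f5: (p1, p0, p7) → 39.9629
  f6: (p4, p8, p6) → 53.2124
  f7: (p4, p1, p6) → 31.0625
  f8: (p9, p2, p0) → 39.8007
  f9: (p9, p8, p2) → 37.6483
  f10: (p5, p4, p8) → 46.3208
  f11: (p5, p9, p8) → 17.1881
  f12: (p5, p9, p0) → 12.7292
  f13: (p5, p1, p0) → 12.1529
  f14: (p5, p4, p1) → 17.9412
Σ area = 706.729

Check V−E+F: 9 − 21 + 14 = 2.


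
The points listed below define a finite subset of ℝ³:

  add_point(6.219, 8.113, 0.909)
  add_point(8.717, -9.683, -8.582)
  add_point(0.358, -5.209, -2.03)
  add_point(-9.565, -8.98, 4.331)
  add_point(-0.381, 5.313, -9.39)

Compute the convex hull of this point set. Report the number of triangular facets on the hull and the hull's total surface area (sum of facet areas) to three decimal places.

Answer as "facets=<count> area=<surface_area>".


Points on the hull: [0, 1, 3, 4] (4 of 5).

Area of each hull facet:
  f1: (p0, p1, p3) → 208.8363
  f2: (p4, p1, p3) → 178.1188
  f3: (p4, p0, p3) → 135.5016
  f4: (p4, p0, p1) → 109.3766
Σ area = 631.833

Euler: V−E+F = 4−6+4 = 2.

facets=4 area=631.833


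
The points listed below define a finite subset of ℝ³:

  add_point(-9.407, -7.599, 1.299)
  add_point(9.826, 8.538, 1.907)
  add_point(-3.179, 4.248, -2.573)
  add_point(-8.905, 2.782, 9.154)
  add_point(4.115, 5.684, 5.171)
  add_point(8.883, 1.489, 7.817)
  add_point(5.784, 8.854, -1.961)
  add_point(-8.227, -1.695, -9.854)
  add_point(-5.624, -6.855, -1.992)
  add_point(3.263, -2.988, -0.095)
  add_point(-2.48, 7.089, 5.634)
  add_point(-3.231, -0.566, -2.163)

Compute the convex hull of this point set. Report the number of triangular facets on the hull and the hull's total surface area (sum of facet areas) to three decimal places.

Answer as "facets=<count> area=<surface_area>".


10 of the 12 inputs are extreme points: [0, 1, 2, 3, 5, 6, 7, 8, 9, 10].

Area of each hull facet:
  f1: (p7, p3, p0) → 81.5500
  f2: (p5, p3, p0) → 116.2576
  f3: (p9, p5, p1) → 49.1657
  f4: (p9, p6, p1) → 34.3201
  f5: (p9, p6, p7) → 92.6483
  f6: (p9, p5, p0) → 60.1158
  f7: (p10, p7, p3) → 78.8551
  f8: (p10, p6, p1) → 31.7859
  f9: (p10, p5, p1) → 55.6634
  f10: (p10, p5, p3) → 50.5873
  f11: (p8, p7, p0) → 22.6487
  f12: (p8, p9, p0) → 19.9425
  f13: (p8, p9, p7) → 47.3254
  f14: (p2, p6, p7) → 37.6167
  f15: (p2, p10, p7) → 23.5230
  f16: (p2, p10, p6) → 42.2598
Σ area = 844.265

Euler: V−E+F = 10−24+16 = 2.

facets=16 area=844.265


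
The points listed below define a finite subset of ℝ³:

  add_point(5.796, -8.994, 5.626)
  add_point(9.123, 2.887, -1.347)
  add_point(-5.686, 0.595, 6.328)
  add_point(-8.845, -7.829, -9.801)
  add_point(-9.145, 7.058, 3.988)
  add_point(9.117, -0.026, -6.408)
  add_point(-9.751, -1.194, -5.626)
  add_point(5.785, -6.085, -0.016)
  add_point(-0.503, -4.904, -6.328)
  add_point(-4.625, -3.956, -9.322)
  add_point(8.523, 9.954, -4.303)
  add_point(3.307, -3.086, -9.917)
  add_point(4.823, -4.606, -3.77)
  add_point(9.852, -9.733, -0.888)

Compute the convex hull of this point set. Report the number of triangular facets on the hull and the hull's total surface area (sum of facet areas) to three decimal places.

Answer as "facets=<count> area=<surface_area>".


facets=18 area=1080.646

Hull vertices (11/14): indices [0, 1, 2, 3, 4, 5, 6, 9, 10, 11, 13].

Area of each hull facet:
  f1: (p4, p10, p6) → 123.0837
  f2: (p4, p2, p10) → 75.0351
  f3: (p0, p2, p10) → 144.6837
  f4: (p3, p11, p13) → 81.3593
  f5: (p3, p0, p13) → 79.5988
  f6: (p3, p0, p2) → 135.4452
  f7: (p3, p4, p6) → 16.7270
  f8: (p3, p4, p2) → 70.9977
  f9: (p5, p11, p13) → 41.5495
  f10: (p5, p11, p10) → 33.9037
  f11: (p1, p0, p13) → 48.5354
  f12: (p1, p0, p10) → 18.2743
  f13: (p1, p5, p13) → 32.6740
  f14: (p1, p5, p10) → 22.2577
  f15: (p9, p10, p6) → 68.0354
  f16: (p9, p3, p6) → 19.2839
  f17: (p9, p11, p10) → 55.2474
  f18: (p9, p3, p11) → 13.9543
Σ area = 1080.646

Euler: V−E+F = 11−27+18 = 2.


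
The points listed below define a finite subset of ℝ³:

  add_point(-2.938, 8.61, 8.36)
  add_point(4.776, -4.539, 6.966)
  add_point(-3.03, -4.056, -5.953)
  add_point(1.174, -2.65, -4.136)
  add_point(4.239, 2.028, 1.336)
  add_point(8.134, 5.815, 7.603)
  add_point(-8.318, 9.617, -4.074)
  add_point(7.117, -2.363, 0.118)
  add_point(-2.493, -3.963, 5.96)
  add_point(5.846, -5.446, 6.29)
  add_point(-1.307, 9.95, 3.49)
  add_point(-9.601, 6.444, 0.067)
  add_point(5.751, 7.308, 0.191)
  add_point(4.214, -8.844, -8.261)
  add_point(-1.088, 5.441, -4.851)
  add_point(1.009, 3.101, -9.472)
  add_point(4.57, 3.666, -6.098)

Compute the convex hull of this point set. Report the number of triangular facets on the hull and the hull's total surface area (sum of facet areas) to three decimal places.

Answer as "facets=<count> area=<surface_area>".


facets=24 area=969.328

Points on the hull: [0, 1, 2, 5, 6, 7, 8, 9, 10, 11, 12, 13, 15, 16] (14 of 17).

Per-facet area ½‖(b−a)×(c−a)‖:
  f1: (p0, p8, p11) → 65.9216
  f2: (p0, p6, p11) → 27.5850
  f3: (p2, p8, p11) → 74.4821
  f4: (p2, p8, p13) → 52.2071
  f5: (p2, p6, p11) → 36.9939
  f6: (p2, p15, p13) → 40.1310
  f7: (p2, p6, p15) → 56.0664
  f8: (p9, p8, p13) → 63.3530
  f9: (p12, p6, p15) → 70.5900
  f10: (p7, p9, p5) → 37.7881
  f11: (p7, p9, p13) → 35.8838
  f12: (p1, p0, p8) → 46.9653
  f13: (p1, p9, p8) → 4.2807
  f14: (p1, p0, p5) → 62.2715
  f15: (p1, p9, p5) → 7.8970
  f16: (p16, p15, p13) → 30.3679
  f17: (p16, p12, p15) → 11.9014
  f18: (p16, p7, p13) → 48.5094
  f19: (p16, p12, p5) → 19.1813
  f20: (p16, p7, p5) → 50.2441
  f21: (p10, p0, p6) → 24.3774
  f22: (p10, p12, p6) → 40.7647
  f23: (p10, p0, p5) → 29.0082
  f24: (p10, p12, p5) → 32.5565
Σ area = 969.328

Euler: V−E+F = 14−36+24 = 2.


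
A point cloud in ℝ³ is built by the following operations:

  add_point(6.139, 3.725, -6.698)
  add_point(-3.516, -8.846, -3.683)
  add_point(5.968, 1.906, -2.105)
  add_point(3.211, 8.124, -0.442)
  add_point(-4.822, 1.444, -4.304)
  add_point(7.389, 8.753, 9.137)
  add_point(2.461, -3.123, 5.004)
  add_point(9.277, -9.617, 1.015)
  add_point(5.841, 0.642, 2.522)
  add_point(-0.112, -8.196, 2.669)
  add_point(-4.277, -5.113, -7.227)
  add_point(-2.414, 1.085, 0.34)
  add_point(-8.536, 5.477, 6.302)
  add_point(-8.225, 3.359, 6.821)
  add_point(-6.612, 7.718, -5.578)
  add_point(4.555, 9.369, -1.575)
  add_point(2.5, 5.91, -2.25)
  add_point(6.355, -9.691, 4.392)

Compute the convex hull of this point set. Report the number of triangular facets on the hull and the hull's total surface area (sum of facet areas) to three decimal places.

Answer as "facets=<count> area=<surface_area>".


11 of the 18 inputs are extreme points: [0, 1, 5, 7, 9, 10, 12, 13, 14, 15, 17].

Area of each hull facet:
  f1: (p17, p5, p7) → 42.1925
  f2: (p14, p10, p12) → 80.4279
  f3: (p14, p5, p12) → 100.9940
  f4: (p14, p15, p5) → 55.3702
  f5: (p0, p10, p7) → 99.5482
  f6: (p0, p5, p7) → 127.6548
  f7: (p0, p15, p5) → 36.2759
  f8: (p0, p14, p15) → 46.2254
  f9: (p0, p14, p10) → 77.7870
  f10: (p13, p9, p17) → 39.5839
  f11: (p13, p5, p12) → 18.1748
  f12: (p13, p17, p5) → 145.9340
  f13: (p13, p10, p12) → 17.6086
  f14: (p1, p17, p7) → 28.5320
  f15: (p1, p9, p17) → 18.9673
  f16: (p1, p10, p7) → 32.3586
  f17: (p1, p13, p10) → 43.2394
  f18: (p1, p13, p9) → 53.1512
Σ area = 1064.026

Check V−E+F: 11 − 27 + 18 = 2.

facets=18 area=1064.026


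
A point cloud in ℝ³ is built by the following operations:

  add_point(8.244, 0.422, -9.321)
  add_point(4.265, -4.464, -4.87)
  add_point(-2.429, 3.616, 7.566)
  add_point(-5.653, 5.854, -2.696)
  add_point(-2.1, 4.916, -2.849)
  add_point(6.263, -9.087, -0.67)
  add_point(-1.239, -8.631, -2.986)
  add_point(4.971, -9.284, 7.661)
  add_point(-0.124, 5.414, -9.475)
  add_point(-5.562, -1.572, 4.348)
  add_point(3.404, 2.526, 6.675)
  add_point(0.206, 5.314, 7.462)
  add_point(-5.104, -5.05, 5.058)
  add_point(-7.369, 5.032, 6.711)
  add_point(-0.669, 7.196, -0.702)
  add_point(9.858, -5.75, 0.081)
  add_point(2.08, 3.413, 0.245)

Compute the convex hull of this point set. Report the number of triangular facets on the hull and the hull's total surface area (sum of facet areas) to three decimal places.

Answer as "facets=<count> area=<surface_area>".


Extreme-point indices: [0, 2, 3, 5, 6, 7, 8, 10, 11, 12, 13, 14, 15] — 13 of 17 on the boundary.

Facet areas (half cross-product norm):
  f1: (p12, p7, p13) → 50.1871
  f2: (p12, p6, p7) → 51.4061
  f3: (p3, p6, p8) → 64.2761
  f4: (p3, p12, p13) → 49.9070
  f5: (p3, p12, p6) → 63.5059
  f6: (p5, p7, p15) → 20.9175
  f7: (p5, p6, p7) → 32.8046
  f8: (p2, p7, p13) → 27.3328
  f9: (p2, p11, p13) → 6.2497
  f10: (p2, p11, p7) → 23.2914
  f11: (p10, p7, p15) → 54.0412
  f12: (p10, p11, p7) → 17.8873
  f13: (p0, p10, p11) → 32.1378
  f14: (p0, p10, p15) → 70.4138
  f15: (p0, p5, p15) → 27.9241
  f16: (p0, p6, p8) → 68.9806
  f17: (p0, p5, p6) → 50.9263
  f18: (p14, p0, p8) → 43.2794
  f19: (p14, p0, p11) → 54.0430
  f20: (p14, p3, p8) → 23.2811
  f21: (p14, p11, p13) → 31.4951
  f22: (p14, p3, p13) → 26.1600
Σ area = 890.448

Euler: V−E+F = 13−33+22 = 2.

facets=22 area=890.448


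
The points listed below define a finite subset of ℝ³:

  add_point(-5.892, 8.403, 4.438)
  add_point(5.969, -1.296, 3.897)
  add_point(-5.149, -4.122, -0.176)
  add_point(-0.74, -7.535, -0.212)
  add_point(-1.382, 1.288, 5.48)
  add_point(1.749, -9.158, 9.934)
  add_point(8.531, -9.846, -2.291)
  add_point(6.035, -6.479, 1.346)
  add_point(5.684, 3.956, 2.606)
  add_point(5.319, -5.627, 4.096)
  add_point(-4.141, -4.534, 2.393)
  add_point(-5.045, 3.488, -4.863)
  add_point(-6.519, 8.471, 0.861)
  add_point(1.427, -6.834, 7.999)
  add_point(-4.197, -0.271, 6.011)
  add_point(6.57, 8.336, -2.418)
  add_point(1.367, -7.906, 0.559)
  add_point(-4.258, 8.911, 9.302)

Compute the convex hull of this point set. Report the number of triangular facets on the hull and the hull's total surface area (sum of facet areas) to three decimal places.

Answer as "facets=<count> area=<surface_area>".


facets=22 area=862.498

13 of the 18 inputs are extreme points: [0, 1, 2, 3, 5, 6, 8, 10, 11, 12, 14, 15, 17].

Per-facet area ½‖(b−a)×(c−a)‖:
  f1: (p15, p17, p12) → 59.0272
  f2: (p1, p5, p6) → 57.7230
  f3: (p1, p15, p6) → 59.0515
  f4: (p3, p5, p6) → 51.6091
  f5: (p3, p2, p5) → 28.3465
  f6: (p11, p15, p6) → 112.6353
  f7: (p11, p3, p6) → 55.5738
  f8: (p11, p3, p2) → 21.4554
  f9: (p11, p15, p12) → 48.4322
  f10: (p11, p2, p12) → 34.1145
  f11: (p0, p17, p12) → 1.7756
  f12: (p0, p2, p12) → 23.0603
  f13: (p14, p17, p5) → 43.5147
  f14: (p14, p0, p17) → 22.9473
  f15: (p14, p0, p2) → 31.0899
  f16: (p8, p15, p17) → 42.3537
  f17: (p8, p1, p15) → 10.8542
  f18: (p8, p17, p5) → 100.0402
  f19: (p8, p1, p5) → 16.6706
  f20: (p10, p2, p5) → 5.8874
  f21: (p10, p14, p5) → 29.4906
  f22: (p10, p14, p2) → 6.8456
Σ area = 862.498

Euler characteristic 13−33+22 = 2 ✓


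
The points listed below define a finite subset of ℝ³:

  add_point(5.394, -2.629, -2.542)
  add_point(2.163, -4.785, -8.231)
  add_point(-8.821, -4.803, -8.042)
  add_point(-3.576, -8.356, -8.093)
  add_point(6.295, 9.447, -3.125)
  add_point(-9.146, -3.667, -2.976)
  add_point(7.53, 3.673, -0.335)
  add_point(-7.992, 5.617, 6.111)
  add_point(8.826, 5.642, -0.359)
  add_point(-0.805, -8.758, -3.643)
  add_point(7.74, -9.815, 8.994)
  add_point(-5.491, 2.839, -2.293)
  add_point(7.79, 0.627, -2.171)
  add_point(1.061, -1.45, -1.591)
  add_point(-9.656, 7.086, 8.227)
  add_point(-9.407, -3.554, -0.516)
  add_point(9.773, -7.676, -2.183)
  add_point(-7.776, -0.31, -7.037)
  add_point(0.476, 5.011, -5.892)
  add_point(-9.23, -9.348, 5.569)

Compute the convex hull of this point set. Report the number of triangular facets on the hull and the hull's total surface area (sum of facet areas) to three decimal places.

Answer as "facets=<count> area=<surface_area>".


facets=22 area=1271.191

13 of the 20 inputs are extreme points: [1, 2, 3, 4, 8, 9, 10, 14, 15, 16, 17, 18, 19].

Per-facet area ½‖(b−a)×(c−a)‖:
  f1: (p1, p4, p16) → 78.7728
  f2: (p10, p19, p14) → 144.1732
  f3: (p18, p4, p14) → 68.2467
  f4: (p18, p1, p4) → 34.5416
  f5: (p3, p1, p16) → 30.1814
  f6: (p3, p10, p16) → 82.3694
  f7: (p8, p4, p16) → 26.8102
  f8: (p8, p10, p16) → 77.8280
  f9: (p8, p4, p14) → 52.6699
  f10: (p8, p10, p14) → 180.7167
  f11: (p9, p10, p19) → 92.8609
  f12: (p9, p3, p19) → 31.6133
  f13: (p9, p3, p10) → 1.5368
  f14: (p2, p3, p1) → 19.5644
  f15: (p2, p3, p19) → 44.9843
  f16: (p17, p18, p1) → 46.1485
  f17: (p17, p2, p1) → 25.3016
  f18: (p17, p18, p14) → 81.7790
  f19: (p17, p2, p14) → 32.8597
  f20: (p15, p19, p14) → 57.7214
  f21: (p15, p2, p14) → 34.7430
  f22: (p15, p2, p19) → 25.7687
Σ area = 1271.191

Check V−E+F: 13 − 33 + 22 = 2.


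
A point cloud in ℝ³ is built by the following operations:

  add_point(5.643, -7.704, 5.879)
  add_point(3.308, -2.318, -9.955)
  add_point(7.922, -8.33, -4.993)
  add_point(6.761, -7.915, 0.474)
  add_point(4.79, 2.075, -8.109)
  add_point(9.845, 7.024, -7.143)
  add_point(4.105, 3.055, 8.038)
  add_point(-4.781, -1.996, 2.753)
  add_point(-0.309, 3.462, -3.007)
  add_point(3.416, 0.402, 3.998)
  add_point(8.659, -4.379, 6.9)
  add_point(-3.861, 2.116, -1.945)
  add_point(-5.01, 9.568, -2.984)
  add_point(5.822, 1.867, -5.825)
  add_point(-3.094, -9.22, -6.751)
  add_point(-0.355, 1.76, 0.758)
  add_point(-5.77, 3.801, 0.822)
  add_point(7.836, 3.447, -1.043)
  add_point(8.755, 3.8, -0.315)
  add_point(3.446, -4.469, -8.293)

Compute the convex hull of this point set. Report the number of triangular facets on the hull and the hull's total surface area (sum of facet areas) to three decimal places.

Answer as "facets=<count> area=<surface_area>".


facets=18 area=941.271

Extreme-point indices: [0, 1, 2, 5, 6, 7, 10, 12, 14, 16, 18] — 11 of 20 on the boundary.

Triangle areas on the boundary:
  f1: (p12, p14, p16) → 48.3561
  f2: (p12, p6, p16) → 40.8244
  f3: (p12, p6, p5) → 110.8034
  f4: (p7, p14, p16) → 35.1221
  f5: (p7, p6, p16) → 35.2381
  f6: (p18, p6, p5) → 17.2554
  f7: (p0, p7, p6) → 58.1892
  f8: (p0, p2, p14) → 62.1949
  f9: (p0, p7, p14) → 72.6353
  f10: (p1, p12, p14) → 79.9635
  f11: (p1, p2, p14) → 42.8323
  f12: (p1, p12, p5) → 86.4742
  f13: (p1, p2, p5) → 52.8469
  f14: (p10, p18, p6) → 40.2349
  f15: (p10, p0, p6) → 19.3053
  f16: (p10, p0, p2) → 25.4154
  f17: (p10, p2, p5) → 96.3470
  f18: (p10, p18, p5) → 17.2323
Σ area = 941.271

Check V−E+F: 11 − 27 + 18 = 2.


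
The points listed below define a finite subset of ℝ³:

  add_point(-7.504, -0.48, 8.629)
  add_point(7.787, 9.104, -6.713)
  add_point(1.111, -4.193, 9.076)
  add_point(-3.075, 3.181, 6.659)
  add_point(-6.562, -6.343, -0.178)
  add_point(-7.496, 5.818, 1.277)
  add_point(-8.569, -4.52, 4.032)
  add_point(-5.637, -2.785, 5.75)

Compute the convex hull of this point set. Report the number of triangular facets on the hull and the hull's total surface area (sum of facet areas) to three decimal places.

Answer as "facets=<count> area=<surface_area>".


Extreme-point indices: [0, 1, 2, 3, 4, 5, 6] — 7 of 8 on the boundary.

Triangle areas on the boundary:
  f1: (p4, p2, p6) → 27.3153
  f2: (p4, p2, p1) → 128.2553
  f3: (p5, p4, p6) → 26.8010
  f4: (p5, p4, p1) → 107.5924
  f5: (p3, p2, p1) → 78.8482
  f6: (p3, p5, p1) → 64.8883
  f7: (p0, p5, p6) → 29.7772
  f8: (p0, p3, p5) → 22.6174
  f9: (p0, p2, p6) → 29.1094
  f10: (p0, p3, p2) → 25.9514
Σ area = 541.156

Check V−E+F: 7 − 15 + 10 = 2.

facets=10 area=541.156


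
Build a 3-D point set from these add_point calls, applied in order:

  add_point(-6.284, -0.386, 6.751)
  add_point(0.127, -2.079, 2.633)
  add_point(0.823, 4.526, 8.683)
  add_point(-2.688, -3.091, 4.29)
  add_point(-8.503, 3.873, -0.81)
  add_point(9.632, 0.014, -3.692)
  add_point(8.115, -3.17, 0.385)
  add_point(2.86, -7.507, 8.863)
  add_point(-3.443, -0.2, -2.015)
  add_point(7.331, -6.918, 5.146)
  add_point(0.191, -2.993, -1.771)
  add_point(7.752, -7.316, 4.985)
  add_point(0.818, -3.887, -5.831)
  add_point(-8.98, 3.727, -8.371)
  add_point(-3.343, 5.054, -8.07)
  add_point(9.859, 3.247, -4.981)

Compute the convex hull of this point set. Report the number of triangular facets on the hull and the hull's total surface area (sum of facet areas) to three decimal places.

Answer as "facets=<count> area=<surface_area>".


Hull vertices (11/16): indices [0, 2, 3, 4, 5, 7, 11, 12, 13, 14, 15].

Area of each hull facet:
  f1: (p2, p14, p15) → 105.1325
  f2: (p12, p14, p13) → 28.6731
  f3: (p12, p14, p15) → 57.1171
  f4: (p0, p2, p7) → 49.2806
  f5: (p4, p14, p13) → 21.8185
  f6: (p4, p2, p14) → 59.0119
  f7: (p4, p0, p13) → 17.9467
  f8: (p4, p0, p2) → 39.3646
  f9: (p11, p12, p7) → 41.2979
  f10: (p11, p2, p15) → 97.5435
  f11: (p11, p2, p7) → 37.9556
  f12: (p3, p0, p13) → 39.9457
  f13: (p3, p0, p7) → 19.0174
  f14: (p3, p12, p13) → 67.6211
  f15: (p3, p12, p7) → 43.7871
  f16: (p5, p12, p15) → 16.1657
  f17: (p5, p11, p15) → 9.5631
  f18: (p5, p11, p12) → 55.2573
Σ area = 806.500

Euler: V−E+F = 11−27+18 = 2.

facets=18 area=806.500
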